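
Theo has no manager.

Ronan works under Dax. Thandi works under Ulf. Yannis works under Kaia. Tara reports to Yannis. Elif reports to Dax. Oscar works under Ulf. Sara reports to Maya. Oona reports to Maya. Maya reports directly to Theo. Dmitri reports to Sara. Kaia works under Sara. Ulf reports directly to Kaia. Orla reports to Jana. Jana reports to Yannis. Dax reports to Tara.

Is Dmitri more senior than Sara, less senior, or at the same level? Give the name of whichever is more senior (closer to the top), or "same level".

Sara

Dmitri is 3 levels below Theo; Sara is 2. Sara is higher.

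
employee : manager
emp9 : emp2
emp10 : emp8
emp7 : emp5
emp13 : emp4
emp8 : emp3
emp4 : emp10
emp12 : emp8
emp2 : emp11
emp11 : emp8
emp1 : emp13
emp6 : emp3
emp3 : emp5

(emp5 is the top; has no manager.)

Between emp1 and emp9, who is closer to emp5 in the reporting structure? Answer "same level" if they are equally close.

emp1 is 6 levels below emp5; emp9 is 5. emp9 is higher.

emp9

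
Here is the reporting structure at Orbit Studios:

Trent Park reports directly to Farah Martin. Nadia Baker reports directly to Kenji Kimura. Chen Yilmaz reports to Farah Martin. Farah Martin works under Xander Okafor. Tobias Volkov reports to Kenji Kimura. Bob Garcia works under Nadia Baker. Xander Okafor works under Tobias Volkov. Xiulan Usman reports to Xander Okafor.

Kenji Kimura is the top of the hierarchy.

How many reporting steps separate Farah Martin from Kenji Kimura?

3

Chain from Farah Martin up to Kenji Kimura: Farah Martin → Xander Okafor → Tobias Volkov → Kenji Kimura. That is 3 steps up, so Farah Martin is 3 levels below Kenji Kimura.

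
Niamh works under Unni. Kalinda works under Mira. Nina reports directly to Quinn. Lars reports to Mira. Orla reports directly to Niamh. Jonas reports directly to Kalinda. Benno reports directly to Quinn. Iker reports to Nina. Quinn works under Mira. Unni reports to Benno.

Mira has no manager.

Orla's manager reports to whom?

Orla reports to Niamh, and Niamh reports to Unni. So Orla's skip-level manager is Unni.

Unni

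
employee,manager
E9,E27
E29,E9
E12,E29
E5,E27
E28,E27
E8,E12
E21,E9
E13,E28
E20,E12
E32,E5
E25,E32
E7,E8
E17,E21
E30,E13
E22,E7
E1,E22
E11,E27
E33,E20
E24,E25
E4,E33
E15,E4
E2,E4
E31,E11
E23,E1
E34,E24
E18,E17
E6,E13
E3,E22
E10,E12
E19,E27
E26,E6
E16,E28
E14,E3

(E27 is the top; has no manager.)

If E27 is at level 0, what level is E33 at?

Chain from E33 up to E27: E33 → E20 → E12 → E29 → E9 → E27. That is 5 steps up, so E33 is 5 levels below E27.

5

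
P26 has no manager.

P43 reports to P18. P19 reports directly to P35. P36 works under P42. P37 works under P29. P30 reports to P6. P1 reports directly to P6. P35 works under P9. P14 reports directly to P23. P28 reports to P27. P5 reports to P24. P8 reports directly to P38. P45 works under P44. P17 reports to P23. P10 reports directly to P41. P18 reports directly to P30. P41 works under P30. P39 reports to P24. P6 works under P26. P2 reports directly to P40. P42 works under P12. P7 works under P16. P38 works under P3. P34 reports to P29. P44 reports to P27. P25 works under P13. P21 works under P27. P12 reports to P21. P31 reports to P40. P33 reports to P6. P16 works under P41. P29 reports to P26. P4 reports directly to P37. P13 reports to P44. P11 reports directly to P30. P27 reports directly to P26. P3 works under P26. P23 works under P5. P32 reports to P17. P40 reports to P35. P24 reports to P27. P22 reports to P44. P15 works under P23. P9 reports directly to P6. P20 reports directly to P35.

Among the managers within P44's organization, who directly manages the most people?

Direct-report counts within P44's organization: P44 has 3; P13 has 1. The largest is 3, held by P44.

P44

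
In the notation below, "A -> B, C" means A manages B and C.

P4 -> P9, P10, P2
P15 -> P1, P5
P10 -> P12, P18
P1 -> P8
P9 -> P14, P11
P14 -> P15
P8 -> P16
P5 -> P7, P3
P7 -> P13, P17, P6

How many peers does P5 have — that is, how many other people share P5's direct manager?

P5 reports to P15. P15's other direct reports are P1 — 1 peer.

1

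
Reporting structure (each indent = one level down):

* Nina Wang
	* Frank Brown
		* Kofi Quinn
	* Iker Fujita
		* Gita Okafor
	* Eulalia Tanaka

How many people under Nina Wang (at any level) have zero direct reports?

3

The people in Nina Wang's organization with no one reporting to them are Eulalia Tanaka, Gita Okafor, Kofi Quinn. That is 3.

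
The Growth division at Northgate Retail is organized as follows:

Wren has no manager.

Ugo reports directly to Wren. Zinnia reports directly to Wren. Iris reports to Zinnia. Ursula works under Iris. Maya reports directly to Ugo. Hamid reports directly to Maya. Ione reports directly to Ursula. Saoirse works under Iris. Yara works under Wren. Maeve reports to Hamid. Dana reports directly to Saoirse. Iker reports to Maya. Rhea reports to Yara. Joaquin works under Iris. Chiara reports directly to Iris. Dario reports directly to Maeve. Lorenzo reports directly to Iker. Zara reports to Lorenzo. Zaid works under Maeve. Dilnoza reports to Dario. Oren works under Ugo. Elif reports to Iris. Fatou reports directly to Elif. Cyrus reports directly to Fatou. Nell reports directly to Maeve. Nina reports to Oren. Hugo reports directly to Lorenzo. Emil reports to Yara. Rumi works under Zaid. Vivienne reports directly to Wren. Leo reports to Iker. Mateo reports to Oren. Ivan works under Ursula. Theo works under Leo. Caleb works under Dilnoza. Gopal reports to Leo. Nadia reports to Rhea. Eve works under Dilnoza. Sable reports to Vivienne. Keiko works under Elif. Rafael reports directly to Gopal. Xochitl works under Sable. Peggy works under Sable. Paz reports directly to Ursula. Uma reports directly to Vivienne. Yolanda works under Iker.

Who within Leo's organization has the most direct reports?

Leo

Direct-report counts within Leo's organization: Leo has 2; Gopal has 1. The largest is 2, held by Leo.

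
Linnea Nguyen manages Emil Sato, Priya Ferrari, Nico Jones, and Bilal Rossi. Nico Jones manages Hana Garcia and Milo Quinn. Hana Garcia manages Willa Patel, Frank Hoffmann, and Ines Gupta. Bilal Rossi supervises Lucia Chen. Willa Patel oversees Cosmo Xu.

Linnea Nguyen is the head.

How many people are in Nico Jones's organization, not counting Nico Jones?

Nico Jones directly manages Hana Garcia, Milo Quinn. Under Hana Garcia: Ines Gupta, Frank Hoffmann, Willa Patel, Cosmo Xu (4). Milo Quinn has no reports. So Nico Jones's organization is 2 direct reports plus everyone under them: 5 + 1 = 6.

6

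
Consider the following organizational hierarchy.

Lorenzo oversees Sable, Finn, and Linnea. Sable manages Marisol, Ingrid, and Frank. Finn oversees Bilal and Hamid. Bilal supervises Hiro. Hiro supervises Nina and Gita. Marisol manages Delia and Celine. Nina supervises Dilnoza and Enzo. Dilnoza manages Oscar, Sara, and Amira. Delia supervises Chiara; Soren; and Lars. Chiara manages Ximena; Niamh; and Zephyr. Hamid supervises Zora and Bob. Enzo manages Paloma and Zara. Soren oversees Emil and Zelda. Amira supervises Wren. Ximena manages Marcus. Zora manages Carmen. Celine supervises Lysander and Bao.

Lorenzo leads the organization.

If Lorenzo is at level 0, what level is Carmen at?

4

Chain from Carmen up to Lorenzo: Carmen → Zora → Hamid → Finn → Lorenzo. That is 4 steps up, so Carmen is 4 levels below Lorenzo.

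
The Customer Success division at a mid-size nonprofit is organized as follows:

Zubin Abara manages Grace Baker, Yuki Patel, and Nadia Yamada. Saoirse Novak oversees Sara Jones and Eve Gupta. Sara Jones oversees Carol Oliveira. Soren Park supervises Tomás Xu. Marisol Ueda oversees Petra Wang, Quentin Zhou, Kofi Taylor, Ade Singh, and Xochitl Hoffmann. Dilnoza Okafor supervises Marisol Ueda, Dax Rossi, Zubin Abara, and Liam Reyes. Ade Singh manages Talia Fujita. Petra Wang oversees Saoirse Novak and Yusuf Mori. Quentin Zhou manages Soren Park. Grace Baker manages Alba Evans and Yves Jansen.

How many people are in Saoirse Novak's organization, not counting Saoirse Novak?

3

Saoirse Novak directly manages Sara Jones, Eve Gupta. Under Sara Jones: Carol Oliveira (1). Eve Gupta has no reports. So Saoirse Novak's organization is 2 direct reports plus everyone under them: 2 + 1 = 3.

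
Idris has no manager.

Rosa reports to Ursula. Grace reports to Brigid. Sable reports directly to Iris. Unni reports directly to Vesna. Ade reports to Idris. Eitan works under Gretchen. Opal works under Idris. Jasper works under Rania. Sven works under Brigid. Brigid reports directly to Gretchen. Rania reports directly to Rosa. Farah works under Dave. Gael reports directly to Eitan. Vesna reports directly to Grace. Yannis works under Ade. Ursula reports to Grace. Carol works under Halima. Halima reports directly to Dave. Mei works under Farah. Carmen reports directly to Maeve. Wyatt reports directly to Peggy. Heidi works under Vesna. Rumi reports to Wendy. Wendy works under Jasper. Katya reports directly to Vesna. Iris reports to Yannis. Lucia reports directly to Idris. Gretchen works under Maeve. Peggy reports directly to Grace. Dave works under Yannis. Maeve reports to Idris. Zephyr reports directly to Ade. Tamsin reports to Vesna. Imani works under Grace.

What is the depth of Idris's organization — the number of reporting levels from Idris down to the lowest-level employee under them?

10

The longest chain under Idris runs Idris → Maeve → Gretchen → Brigid → Grace → Ursula → Rosa → Rania → Jasper → Wendy → Rumi, which is 10 levels below Idris.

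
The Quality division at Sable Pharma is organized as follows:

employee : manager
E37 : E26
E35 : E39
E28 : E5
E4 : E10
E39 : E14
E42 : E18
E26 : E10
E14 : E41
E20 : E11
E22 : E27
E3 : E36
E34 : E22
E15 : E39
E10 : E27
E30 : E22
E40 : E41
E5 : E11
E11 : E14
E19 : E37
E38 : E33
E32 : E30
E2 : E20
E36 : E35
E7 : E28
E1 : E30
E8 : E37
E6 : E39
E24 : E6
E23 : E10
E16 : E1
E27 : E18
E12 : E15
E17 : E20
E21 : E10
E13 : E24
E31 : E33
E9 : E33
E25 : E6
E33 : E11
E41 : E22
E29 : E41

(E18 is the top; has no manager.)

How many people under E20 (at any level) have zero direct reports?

2

The people in E20's organization with no one reporting to them are E2, E17. That is 2.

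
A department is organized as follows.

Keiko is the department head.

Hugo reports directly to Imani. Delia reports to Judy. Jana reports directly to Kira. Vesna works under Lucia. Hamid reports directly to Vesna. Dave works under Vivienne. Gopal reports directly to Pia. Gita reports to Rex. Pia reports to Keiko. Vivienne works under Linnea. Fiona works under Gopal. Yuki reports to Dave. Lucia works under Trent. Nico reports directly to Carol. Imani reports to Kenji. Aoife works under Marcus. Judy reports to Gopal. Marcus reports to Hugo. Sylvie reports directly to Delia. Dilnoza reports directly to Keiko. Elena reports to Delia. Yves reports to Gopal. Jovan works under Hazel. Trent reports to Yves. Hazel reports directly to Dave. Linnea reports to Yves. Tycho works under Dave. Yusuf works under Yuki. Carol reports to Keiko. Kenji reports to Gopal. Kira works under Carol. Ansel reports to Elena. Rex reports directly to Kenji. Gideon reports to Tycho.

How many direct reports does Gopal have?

4

Gopal directly manages Yves, Kenji, Judy, Fiona. That is 4 direct reports.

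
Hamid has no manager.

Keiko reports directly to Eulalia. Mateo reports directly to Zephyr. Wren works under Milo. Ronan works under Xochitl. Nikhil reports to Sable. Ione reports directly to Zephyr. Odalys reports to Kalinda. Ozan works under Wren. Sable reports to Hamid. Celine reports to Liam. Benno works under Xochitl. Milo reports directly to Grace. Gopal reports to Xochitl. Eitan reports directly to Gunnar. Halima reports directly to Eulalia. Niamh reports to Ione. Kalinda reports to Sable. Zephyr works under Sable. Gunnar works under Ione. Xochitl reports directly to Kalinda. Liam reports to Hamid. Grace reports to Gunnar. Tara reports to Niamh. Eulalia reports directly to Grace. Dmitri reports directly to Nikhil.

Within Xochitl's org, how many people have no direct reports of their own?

3

The people in Xochitl's organization with no one reporting to them are Benno, Gopal, Ronan. That is 3.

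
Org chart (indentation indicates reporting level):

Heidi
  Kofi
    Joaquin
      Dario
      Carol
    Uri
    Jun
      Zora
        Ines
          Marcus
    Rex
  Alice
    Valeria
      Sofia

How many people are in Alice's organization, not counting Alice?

2

Alice directly manages Valeria. Under Valeria: Sofia (1). That's 2 in total.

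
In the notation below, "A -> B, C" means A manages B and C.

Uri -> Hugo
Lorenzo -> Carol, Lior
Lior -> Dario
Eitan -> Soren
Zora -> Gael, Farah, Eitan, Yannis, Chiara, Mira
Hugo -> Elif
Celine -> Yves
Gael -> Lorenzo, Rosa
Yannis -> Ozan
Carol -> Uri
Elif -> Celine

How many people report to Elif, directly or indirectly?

Elif directly manages Celine. Under Celine: Yves (1). That's 2 in total.

2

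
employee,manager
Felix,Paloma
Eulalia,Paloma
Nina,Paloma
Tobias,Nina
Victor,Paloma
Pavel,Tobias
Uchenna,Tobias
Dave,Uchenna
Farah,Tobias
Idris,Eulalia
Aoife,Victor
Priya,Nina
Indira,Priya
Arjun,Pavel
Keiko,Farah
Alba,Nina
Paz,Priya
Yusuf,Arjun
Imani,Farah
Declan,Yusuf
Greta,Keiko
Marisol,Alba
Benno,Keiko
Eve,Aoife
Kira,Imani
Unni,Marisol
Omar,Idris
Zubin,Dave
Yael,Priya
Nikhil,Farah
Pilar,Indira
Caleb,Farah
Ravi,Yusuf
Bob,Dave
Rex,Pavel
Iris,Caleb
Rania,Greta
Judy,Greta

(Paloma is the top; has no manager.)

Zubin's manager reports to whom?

Zubin reports to Dave, and Dave reports to Uchenna. So Zubin's skip-level manager is Uchenna.

Uchenna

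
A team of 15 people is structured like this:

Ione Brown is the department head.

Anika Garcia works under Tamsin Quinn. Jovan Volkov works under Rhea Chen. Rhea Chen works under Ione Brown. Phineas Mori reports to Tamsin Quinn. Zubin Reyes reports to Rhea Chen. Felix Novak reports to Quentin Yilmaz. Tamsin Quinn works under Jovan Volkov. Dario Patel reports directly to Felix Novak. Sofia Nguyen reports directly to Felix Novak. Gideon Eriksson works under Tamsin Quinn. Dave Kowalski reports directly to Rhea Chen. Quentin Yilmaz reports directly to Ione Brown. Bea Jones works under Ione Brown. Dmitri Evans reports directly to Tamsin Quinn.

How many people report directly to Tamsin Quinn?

Tamsin Quinn directly manages Gideon Eriksson, Phineas Mori, Anika Garcia, Dmitri Evans. That is 4 direct reports.

4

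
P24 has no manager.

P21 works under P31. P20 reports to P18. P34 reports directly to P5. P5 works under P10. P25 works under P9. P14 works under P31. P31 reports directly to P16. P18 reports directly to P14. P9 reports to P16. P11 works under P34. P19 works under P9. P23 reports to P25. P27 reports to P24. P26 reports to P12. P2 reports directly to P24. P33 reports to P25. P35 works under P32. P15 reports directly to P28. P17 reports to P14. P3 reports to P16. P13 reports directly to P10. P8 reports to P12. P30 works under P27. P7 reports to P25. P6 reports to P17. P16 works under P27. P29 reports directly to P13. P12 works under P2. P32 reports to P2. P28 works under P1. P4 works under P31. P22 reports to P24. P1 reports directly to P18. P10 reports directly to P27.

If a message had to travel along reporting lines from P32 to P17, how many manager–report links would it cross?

P32 is 2 levels below P24, and P17 is 5 levels below P24 (their lowest common manager). The shortest path runs up from P32 to P24 and back down to P17: 2 + 5 = 7 links.

7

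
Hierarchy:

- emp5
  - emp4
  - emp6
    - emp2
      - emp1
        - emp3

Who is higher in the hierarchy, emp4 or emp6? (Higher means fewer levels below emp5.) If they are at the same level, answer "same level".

same level

Both emp4 and emp6 are 1 level below emp5.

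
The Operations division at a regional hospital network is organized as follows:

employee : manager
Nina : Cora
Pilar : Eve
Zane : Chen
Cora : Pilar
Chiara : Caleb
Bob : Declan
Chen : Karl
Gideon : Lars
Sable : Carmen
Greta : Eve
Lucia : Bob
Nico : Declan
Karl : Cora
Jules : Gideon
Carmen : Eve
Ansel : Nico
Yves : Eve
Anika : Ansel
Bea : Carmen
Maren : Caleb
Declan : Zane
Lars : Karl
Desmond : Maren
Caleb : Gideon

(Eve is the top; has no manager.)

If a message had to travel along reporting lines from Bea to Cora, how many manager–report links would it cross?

4

Bea is 2 levels below Eve, and Cora is 2 levels below Eve (their lowest common manager). The shortest path runs up from Bea to Eve and back down to Cora: 2 + 2 = 4 links.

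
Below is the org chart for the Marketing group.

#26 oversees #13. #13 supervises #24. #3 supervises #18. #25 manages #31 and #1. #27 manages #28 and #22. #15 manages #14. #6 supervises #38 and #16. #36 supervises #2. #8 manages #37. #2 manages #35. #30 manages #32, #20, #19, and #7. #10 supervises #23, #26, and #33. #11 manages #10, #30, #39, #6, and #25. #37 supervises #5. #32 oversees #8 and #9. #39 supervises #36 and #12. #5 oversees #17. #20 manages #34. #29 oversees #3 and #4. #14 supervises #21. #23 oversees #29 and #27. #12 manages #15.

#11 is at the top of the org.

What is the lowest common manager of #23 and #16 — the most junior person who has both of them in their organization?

#23's chain of managers is #10, #11. #16's chain of managers is #6, #11. The first manager that appears in both chains is #11.

#11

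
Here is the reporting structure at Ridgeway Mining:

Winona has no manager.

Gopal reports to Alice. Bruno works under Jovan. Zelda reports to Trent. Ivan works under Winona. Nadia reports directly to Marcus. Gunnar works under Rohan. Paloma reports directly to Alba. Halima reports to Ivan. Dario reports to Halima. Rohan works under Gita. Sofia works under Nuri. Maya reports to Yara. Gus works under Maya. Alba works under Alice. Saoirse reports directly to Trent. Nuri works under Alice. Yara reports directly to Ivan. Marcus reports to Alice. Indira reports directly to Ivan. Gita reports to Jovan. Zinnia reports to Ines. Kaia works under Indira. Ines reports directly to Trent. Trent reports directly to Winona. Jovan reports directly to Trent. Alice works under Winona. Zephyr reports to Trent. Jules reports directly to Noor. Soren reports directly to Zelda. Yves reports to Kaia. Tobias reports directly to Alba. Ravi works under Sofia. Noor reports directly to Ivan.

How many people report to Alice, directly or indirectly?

Alice directly manages Nuri, Marcus, Alba, Gopal. Under Nuri: Sofia, Ravi (2). Under Marcus: Nadia (1). Under Alba: Tobias, Paloma (2). Gopal has no reports. So Alice's organization is 4 direct reports plus everyone under them: 3 + 2 + 3 + 1 = 9.

9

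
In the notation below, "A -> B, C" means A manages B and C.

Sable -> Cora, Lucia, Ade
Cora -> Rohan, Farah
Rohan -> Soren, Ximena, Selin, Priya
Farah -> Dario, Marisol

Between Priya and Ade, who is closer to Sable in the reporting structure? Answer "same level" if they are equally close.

Ade

Priya is 3 levels below Sable; Ade is 1. Ade is higher.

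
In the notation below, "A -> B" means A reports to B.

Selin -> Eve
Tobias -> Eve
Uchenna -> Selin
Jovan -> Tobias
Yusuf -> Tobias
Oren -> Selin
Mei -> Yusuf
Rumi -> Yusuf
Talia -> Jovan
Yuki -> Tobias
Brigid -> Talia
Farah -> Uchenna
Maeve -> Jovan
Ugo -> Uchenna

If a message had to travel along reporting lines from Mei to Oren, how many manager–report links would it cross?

Mei is 3 levels below Eve, and Oren is 2 levels below Eve (their lowest common manager). The shortest path runs up from Mei to Eve and back down to Oren: 3 + 2 = 5 links.

5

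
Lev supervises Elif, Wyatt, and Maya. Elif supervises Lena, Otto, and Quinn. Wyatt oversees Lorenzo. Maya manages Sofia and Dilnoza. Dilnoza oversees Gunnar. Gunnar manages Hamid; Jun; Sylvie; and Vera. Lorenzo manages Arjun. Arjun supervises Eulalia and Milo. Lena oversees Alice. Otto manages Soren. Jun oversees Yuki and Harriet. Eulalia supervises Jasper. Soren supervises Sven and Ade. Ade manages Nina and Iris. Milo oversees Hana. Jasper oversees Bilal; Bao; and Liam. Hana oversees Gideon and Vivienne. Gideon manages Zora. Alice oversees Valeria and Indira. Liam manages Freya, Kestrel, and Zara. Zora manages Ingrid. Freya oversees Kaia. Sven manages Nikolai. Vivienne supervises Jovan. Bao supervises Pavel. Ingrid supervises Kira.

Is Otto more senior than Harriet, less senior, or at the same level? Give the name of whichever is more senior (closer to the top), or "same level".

Otto is 2 levels below Lev; Harriet is 5. Otto is higher.

Otto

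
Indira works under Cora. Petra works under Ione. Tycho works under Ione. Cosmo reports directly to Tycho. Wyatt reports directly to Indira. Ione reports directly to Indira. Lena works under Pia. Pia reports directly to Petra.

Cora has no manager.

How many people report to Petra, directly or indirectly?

2

Petra directly manages Pia. Under Pia: Lena (1). That's 2 in total.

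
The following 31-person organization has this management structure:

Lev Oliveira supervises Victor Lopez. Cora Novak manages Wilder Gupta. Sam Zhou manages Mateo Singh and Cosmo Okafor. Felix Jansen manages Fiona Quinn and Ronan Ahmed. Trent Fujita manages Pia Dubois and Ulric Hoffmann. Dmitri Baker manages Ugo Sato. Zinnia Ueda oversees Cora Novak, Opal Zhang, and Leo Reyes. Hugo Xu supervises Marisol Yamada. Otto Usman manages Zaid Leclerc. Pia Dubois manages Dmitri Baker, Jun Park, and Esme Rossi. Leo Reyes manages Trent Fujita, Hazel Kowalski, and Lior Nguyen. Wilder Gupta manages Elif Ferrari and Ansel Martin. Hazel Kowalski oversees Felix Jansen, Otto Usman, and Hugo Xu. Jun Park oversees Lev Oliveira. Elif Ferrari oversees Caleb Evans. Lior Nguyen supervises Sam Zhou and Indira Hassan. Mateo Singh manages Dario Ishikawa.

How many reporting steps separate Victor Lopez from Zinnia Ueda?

6

Chain from Victor Lopez up to Zinnia Ueda: Victor Lopez → Lev Oliveira → Jun Park → Pia Dubois → Trent Fujita → Leo Reyes → Zinnia Ueda. That is 6 steps up, so Victor Lopez is 6 levels below Zinnia Ueda.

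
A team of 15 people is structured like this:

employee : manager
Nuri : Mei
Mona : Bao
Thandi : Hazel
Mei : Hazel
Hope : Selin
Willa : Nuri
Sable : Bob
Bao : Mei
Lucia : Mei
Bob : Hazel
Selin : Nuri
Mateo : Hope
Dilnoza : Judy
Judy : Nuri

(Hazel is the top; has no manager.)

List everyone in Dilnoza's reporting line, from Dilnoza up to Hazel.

Dilnoza reports to Judy. Judy reports to Nuri. Nuri reports to Mei. Mei reports to Hazel. Hazel is at the top.

Dilnoza -> Judy -> Nuri -> Mei -> Hazel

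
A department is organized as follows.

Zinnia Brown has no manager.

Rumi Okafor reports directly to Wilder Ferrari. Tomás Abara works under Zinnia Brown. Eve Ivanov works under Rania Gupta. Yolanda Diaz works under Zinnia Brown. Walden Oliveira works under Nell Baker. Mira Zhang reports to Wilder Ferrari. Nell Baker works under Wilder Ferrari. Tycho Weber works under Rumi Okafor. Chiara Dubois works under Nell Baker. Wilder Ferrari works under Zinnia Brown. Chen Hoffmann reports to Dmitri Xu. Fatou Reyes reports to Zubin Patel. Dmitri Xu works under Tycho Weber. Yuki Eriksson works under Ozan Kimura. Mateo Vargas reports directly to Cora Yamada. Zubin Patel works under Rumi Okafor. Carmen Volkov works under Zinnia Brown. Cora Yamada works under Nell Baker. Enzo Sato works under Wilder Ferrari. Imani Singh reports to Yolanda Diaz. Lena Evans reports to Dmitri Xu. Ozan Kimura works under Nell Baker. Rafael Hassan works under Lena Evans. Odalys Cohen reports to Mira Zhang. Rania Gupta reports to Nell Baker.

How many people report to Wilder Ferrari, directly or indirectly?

Wilder Ferrari directly manages Nell Baker, Rumi Okafor, Mira Zhang, Enzo Sato. Under Nell Baker: Chiara Dubois, Cora Yamada, Mateo Vargas, Walden Oliveira, Rania Gupta, Eve Ivanov, Ozan Kimura, Yuki Eriksson (8). Under Rumi Okafor: Zubin Patel, Fatou Reyes, Tycho Weber, Dmitri Xu, Chen Hoffmann, Lena Evans, Rafael Hassan (7). Under Mira Zhang: Odalys Cohen (1). Enzo Sato has no reports. So Wilder Ferrari's organization is 4 direct reports plus everyone under them: 9 + 8 + 2 + 1 = 20.

20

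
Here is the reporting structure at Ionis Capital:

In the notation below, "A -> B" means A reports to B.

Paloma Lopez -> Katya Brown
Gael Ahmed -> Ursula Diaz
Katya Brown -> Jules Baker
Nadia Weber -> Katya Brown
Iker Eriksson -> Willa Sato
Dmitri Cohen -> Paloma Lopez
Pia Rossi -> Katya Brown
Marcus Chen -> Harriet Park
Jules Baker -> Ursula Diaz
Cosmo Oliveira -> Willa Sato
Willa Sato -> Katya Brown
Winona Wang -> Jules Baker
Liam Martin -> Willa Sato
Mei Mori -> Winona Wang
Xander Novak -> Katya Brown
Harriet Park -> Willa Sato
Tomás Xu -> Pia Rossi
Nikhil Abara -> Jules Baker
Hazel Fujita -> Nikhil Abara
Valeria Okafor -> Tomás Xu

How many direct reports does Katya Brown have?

5

Katya Brown directly manages Willa Sato, Pia Rossi, Nadia Weber, Paloma Lopez, Xander Novak. That is 5 direct reports.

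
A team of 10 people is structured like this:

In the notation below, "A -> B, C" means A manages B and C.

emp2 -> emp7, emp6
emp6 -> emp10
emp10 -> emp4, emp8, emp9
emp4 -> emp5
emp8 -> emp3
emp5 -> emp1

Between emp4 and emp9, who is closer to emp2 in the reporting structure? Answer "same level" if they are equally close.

same level

Both emp4 and emp9 are 3 levels below emp2.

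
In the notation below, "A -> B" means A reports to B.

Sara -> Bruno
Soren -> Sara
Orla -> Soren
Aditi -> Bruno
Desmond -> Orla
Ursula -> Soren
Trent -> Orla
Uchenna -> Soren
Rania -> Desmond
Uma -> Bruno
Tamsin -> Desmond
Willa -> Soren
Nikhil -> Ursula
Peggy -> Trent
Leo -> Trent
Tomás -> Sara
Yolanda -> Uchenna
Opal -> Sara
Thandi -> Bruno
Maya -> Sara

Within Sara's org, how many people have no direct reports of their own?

10

The people in Sara's organization with no one reporting to them are Maya, Opal, Tomás, Willa, Yolanda, Nikhil, Leo, Peggy, Tamsin, Rania. That is 10.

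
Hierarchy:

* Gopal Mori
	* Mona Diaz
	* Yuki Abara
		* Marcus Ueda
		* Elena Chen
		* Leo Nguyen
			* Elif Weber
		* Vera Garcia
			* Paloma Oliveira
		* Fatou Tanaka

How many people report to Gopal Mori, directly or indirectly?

Gopal Mori directly manages Mona Diaz, Yuki Abara. Mona Diaz has no reports. Under Yuki Abara: Fatou Tanaka, Vera Garcia, Paloma Oliveira, Leo Nguyen, Elif Weber, Elena Chen, Marcus Ueda (7). So Gopal Mori's organization is 2 direct reports plus everyone under them: 1 + 8 = 9.

9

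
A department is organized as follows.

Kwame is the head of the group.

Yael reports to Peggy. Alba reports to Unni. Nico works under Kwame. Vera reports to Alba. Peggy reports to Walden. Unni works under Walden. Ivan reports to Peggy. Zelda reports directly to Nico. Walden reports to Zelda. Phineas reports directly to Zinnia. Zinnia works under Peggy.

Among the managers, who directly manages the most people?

Peggy

Direct-report counts: Kwame has 1; Nico has 1; Zelda has 1; Walden has 2; Peggy has 3; Zinnia has 1; Unni has 1; Alba has 1. The largest is 3, held by Peggy.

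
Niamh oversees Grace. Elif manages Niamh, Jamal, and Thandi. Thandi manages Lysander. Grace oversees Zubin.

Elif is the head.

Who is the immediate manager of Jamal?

Elif

Jamal reports directly to Elif.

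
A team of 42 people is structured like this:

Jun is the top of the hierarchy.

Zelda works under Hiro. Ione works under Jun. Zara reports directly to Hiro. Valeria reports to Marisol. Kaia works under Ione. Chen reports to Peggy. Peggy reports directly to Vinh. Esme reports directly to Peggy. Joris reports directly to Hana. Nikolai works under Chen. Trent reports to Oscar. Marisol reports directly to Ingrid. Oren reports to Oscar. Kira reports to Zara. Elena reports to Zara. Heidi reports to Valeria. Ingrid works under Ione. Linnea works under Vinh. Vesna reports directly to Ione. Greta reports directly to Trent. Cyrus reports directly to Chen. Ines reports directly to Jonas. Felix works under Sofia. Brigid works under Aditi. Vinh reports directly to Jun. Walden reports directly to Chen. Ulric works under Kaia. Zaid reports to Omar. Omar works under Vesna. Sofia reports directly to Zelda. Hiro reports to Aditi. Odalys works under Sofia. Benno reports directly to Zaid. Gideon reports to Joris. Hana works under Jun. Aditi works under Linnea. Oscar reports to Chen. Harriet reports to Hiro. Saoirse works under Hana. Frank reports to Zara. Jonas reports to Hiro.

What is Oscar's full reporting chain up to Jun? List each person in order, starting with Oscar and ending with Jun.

Oscar -> Chen -> Peggy -> Vinh -> Jun

Oscar reports to Chen. Chen reports to Peggy. Peggy reports to Vinh. Vinh reports to Jun. Jun is at the top.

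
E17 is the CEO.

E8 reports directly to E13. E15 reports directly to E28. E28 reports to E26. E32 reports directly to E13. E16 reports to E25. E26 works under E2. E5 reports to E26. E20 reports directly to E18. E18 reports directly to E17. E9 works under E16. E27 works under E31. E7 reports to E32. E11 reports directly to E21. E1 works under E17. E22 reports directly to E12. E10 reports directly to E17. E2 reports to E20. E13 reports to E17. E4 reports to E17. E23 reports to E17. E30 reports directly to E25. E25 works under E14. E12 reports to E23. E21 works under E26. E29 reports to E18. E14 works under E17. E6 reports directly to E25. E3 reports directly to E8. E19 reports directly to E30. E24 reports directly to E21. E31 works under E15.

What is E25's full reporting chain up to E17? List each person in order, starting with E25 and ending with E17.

E25 -> E14 -> E17

E25 reports to E14. E14 reports to E17. E17 is at the top.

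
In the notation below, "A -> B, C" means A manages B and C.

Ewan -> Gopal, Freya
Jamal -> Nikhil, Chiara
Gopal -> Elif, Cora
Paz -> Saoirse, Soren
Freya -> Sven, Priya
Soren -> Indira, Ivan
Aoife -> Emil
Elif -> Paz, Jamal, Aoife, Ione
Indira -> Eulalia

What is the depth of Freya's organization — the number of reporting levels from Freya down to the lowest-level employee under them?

1

The longest chain under Freya runs Freya → Priya, which is 1 level below Freya.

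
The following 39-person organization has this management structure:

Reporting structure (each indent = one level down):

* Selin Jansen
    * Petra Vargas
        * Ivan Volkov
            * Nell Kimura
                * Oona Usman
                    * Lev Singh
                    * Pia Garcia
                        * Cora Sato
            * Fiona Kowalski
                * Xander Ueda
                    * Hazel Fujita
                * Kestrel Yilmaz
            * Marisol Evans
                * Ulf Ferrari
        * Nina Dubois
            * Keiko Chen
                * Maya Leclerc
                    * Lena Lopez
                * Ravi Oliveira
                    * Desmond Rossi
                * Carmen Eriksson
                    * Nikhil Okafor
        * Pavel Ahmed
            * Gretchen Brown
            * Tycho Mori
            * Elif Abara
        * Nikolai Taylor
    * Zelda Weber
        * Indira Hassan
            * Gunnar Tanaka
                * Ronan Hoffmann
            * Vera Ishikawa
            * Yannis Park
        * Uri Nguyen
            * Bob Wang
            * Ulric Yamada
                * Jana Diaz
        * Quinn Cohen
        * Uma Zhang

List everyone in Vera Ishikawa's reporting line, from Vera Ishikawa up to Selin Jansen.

Vera Ishikawa -> Indira Hassan -> Zelda Weber -> Selin Jansen

Vera Ishikawa reports to Indira Hassan. Indira Hassan reports to Zelda Weber. Zelda Weber reports to Selin Jansen. Selin Jansen is at the top.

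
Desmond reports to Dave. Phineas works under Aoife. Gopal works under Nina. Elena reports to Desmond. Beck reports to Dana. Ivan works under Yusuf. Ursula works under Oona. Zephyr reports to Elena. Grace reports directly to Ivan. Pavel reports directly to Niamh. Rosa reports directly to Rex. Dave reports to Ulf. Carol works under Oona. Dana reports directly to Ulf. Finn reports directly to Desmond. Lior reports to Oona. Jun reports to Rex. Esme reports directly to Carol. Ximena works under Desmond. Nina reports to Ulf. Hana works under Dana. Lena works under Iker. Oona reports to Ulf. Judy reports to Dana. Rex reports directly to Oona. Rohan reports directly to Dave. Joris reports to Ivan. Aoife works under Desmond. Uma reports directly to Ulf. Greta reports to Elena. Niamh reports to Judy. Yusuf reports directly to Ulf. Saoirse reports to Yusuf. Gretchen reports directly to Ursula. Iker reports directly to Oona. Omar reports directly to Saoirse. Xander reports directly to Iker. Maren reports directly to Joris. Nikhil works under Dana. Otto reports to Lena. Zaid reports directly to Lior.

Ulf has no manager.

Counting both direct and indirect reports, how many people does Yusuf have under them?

Yusuf directly manages Ivan, Saoirse. Under Ivan: Grace, Joris, Maren (3). Under Saoirse: Omar (1). So Yusuf's organization is 2 direct reports plus everyone under them: 4 + 2 = 6.

6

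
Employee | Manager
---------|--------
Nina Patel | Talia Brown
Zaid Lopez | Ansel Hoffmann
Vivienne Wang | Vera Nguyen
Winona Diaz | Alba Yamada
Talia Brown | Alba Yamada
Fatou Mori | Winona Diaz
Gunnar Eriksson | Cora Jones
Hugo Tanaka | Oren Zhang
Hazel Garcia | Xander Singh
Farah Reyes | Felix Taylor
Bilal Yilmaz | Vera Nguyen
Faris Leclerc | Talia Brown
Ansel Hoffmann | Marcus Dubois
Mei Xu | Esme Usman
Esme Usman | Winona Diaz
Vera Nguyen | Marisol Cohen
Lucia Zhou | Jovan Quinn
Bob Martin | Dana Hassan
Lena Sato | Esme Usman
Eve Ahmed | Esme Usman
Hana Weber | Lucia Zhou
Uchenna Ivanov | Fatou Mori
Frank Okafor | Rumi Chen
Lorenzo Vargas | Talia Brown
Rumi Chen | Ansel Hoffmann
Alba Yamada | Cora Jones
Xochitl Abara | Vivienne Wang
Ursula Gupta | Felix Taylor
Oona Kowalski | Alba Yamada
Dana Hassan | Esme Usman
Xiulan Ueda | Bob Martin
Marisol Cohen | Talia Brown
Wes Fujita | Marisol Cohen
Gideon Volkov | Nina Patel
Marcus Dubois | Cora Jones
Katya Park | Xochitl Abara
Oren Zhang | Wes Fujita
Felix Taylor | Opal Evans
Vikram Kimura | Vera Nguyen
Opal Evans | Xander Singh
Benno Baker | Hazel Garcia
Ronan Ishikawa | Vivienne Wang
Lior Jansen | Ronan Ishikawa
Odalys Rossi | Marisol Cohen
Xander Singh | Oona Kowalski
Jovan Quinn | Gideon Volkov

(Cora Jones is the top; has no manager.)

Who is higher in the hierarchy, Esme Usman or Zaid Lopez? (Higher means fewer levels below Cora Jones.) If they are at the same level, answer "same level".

Both Esme Usman and Zaid Lopez are 3 levels below Cora Jones.

same level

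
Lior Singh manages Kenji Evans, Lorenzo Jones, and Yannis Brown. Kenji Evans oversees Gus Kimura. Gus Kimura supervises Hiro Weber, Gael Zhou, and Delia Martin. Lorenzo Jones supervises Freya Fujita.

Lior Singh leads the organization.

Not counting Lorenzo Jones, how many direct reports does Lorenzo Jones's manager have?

2

Lorenzo Jones reports to Lior Singh. Lior Singh's other direct reports are Kenji Evans, Yannis Brown — 2 peers.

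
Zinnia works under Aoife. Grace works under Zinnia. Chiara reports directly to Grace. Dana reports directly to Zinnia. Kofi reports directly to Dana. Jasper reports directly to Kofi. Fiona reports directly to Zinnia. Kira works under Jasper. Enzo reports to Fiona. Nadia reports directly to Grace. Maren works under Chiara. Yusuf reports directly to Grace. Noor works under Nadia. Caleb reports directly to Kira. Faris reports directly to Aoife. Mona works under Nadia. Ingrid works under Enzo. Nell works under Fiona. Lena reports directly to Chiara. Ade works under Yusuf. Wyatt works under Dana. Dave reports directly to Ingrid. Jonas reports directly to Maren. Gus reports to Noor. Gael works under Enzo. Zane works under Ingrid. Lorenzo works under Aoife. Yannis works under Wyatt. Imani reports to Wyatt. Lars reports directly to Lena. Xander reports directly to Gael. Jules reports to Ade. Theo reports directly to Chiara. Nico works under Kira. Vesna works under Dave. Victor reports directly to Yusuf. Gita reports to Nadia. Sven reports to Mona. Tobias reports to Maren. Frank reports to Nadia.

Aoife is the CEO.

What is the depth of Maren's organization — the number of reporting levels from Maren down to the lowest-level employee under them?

1

The longest chain under Maren runs Maren → Tobias, which is 1 level below Maren.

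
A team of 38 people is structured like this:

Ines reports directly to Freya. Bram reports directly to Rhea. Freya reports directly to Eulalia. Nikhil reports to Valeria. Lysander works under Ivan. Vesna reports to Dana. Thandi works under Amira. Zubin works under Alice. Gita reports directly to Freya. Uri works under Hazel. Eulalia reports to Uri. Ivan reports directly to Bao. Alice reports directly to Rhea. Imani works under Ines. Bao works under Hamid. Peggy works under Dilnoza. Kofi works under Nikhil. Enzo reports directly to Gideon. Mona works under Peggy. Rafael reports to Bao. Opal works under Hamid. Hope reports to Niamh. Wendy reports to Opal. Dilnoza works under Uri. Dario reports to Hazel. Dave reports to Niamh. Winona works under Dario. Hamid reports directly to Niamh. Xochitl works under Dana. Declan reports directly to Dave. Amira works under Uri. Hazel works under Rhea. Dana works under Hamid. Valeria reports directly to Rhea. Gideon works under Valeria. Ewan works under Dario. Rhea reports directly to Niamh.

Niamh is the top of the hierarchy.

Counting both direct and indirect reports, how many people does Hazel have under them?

14

Hazel directly manages Uri, Dario. Under Uri: Dilnoza, Peggy, Mona, Amira, Thandi, Eulalia, Freya, Gita, Ines, Imani (10). Under Dario: Winona, Ewan (2). So Hazel's organization is 2 direct reports plus everyone under them: 11 + 3 = 14.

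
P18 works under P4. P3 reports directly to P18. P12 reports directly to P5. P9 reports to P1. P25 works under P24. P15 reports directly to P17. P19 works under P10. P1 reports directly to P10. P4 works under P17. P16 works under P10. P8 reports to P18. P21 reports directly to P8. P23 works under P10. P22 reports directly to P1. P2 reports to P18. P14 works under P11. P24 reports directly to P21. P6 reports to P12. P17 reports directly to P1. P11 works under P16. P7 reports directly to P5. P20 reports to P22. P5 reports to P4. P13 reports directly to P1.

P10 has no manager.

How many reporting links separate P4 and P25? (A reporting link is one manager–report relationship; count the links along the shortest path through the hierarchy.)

5

P25 is in P4's organization: the chain from P25 up to P4 is P25 → P24 → P21 → P8 → P18 → P4, which is 5 links.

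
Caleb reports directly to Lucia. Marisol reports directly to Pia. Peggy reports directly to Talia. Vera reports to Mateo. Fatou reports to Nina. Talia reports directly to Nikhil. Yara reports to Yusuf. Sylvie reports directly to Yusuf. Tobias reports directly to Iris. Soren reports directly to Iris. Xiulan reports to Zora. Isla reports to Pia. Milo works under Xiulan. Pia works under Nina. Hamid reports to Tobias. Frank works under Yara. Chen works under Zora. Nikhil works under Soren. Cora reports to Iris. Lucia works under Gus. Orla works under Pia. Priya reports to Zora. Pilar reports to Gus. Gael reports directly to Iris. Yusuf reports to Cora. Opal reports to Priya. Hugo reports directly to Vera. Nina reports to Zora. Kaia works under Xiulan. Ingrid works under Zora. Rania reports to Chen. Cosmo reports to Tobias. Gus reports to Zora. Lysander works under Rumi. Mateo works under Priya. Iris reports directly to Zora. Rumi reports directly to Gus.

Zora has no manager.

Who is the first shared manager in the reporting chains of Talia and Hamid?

Iris

Talia's chain of managers is Nikhil, Soren, Iris, Zora. Hamid's chain of managers is Tobias, Iris, Zora. The first manager that appears in both chains is Iris.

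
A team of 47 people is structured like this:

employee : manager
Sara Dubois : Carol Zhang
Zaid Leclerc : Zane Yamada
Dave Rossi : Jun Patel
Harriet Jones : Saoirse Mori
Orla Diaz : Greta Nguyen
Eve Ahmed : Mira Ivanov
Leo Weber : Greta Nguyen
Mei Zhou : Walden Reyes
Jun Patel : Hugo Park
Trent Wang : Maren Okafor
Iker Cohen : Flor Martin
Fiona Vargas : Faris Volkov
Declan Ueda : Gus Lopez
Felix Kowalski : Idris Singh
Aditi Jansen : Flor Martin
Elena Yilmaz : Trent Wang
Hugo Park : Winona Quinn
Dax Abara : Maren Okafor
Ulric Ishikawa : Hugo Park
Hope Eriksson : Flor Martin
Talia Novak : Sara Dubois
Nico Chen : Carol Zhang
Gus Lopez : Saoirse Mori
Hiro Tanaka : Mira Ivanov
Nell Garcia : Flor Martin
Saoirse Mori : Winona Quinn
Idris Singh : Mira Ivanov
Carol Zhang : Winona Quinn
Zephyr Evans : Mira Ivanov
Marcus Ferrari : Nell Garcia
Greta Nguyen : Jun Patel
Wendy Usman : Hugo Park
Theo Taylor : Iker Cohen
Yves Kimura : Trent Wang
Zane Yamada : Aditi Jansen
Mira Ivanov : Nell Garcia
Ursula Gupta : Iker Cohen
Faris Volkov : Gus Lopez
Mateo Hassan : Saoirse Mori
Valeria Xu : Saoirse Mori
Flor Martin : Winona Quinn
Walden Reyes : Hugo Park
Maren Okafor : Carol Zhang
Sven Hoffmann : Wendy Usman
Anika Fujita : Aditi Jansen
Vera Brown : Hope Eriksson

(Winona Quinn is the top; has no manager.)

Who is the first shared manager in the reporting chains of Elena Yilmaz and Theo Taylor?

Winona Quinn

Elena Yilmaz's chain of managers is Trent Wang, Maren Okafor, Carol Zhang, Winona Quinn. Theo Taylor's chain of managers is Iker Cohen, Flor Martin, Winona Quinn. The first manager that appears in both chains is Winona Quinn.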